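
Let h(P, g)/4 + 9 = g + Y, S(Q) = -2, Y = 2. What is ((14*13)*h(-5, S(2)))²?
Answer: 42928704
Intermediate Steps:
h(P, g) = -28 + 4*g (h(P, g) = -36 + 4*(g + 2) = -36 + 4*(2 + g) = -36 + (8 + 4*g) = -28 + 4*g)
((14*13)*h(-5, S(2)))² = ((14*13)*(-28 + 4*(-2)))² = (182*(-28 - 8))² = (182*(-36))² = (-6552)² = 42928704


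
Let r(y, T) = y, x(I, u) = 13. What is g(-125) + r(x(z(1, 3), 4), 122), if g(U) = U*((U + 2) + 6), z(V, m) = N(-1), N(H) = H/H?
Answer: 14638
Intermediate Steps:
N(H) = 1
z(V, m) = 1
g(U) = U*(8 + U) (g(U) = U*((2 + U) + 6) = U*(8 + U))
g(-125) + r(x(z(1, 3), 4), 122) = -125*(8 - 125) + 13 = -125*(-117) + 13 = 14625 + 13 = 14638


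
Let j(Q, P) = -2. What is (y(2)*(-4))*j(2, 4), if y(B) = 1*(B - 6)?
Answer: -32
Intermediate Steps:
y(B) = -6 + B (y(B) = 1*(-6 + B) = -6 + B)
(y(2)*(-4))*j(2, 4) = ((-6 + 2)*(-4))*(-2) = -4*(-4)*(-2) = 16*(-2) = -32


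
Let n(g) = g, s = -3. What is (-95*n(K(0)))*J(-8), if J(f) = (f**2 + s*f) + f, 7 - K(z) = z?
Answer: -53200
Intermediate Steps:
K(z) = 7 - z
J(f) = f**2 - 2*f (J(f) = (f**2 - 3*f) + f = f**2 - 2*f)
(-95*n(K(0)))*J(-8) = (-95*(7 - 1*0))*(-8*(-2 - 8)) = (-95*(7 + 0))*(-8*(-10)) = -95*7*80 = -665*80 = -53200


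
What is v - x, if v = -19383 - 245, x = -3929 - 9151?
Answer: -6548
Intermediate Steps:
x = -13080
v = -19628
v - x = -19628 - 1*(-13080) = -19628 + 13080 = -6548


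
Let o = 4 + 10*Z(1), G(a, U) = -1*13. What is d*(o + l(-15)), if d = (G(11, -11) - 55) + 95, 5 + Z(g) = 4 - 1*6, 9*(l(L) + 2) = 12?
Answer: -1800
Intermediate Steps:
G(a, U) = -13
l(L) = -⅔ (l(L) = -2 + (⅑)*12 = -2 + 4/3 = -⅔)
Z(g) = -7 (Z(g) = -5 + (4 - 1*6) = -5 + (4 - 6) = -5 - 2 = -7)
d = 27 (d = (-13 - 55) + 95 = -68 + 95 = 27)
o = -66 (o = 4 + 10*(-7) = 4 - 70 = -66)
d*(o + l(-15)) = 27*(-66 - ⅔) = 27*(-200/3) = -1800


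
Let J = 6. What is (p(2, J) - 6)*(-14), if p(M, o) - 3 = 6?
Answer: -42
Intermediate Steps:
p(M, o) = 9 (p(M, o) = 3 + 6 = 9)
(p(2, J) - 6)*(-14) = (9 - 6)*(-14) = 3*(-14) = -42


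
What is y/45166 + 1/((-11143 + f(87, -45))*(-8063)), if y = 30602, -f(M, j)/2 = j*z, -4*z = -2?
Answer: 124471097087/183708956222 ≈ 0.67754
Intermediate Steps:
z = 1/2 (z = -1/4*(-2) = 1/2 ≈ 0.50000)
f(M, j) = -j (f(M, j) = -2*j/2 = -j)
y/45166 + 1/((-11143 + f(87, -45))*(-8063)) = 30602/45166 + 1/(-11143 - 1*(-45)*(-8063)) = 30602*(1/45166) - 1/8063/(-11143 + 45) = 1391/2053 - 1/8063/(-11098) = 1391/2053 - 1/11098*(-1/8063) = 1391/2053 + 1/89483174 = 124471097087/183708956222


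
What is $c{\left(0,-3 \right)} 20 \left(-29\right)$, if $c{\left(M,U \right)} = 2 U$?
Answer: $3480$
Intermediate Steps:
$c{\left(0,-3 \right)} 20 \left(-29\right) = 2 \left(-3\right) 20 \left(-29\right) = \left(-6\right) 20 \left(-29\right) = \left(-120\right) \left(-29\right) = 3480$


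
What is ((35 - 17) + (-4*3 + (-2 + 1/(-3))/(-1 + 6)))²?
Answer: 6889/225 ≈ 30.618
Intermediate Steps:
((35 - 17) + (-4*3 + (-2 + 1/(-3))/(-1 + 6)))² = (18 + (-12 + (-2 - ⅓)/5))² = (18 + (-12 - 7/3*⅕))² = (18 + (-12 - 7/15))² = (18 - 187/15)² = (83/15)² = 6889/225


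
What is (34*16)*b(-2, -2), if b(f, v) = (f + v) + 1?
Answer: -1632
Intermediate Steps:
b(f, v) = 1 + f + v
(34*16)*b(-2, -2) = (34*16)*(1 - 2 - 2) = 544*(-3) = -1632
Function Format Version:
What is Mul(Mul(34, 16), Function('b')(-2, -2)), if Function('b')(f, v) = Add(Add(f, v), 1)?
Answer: -1632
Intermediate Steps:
Function('b')(f, v) = Add(1, f, v)
Mul(Mul(34, 16), Function('b')(-2, -2)) = Mul(Mul(34, 16), Add(1, -2, -2)) = Mul(544, -3) = -1632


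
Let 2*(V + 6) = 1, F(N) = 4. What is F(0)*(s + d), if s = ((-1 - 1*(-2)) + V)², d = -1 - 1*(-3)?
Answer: 89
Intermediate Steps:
d = 2 (d = -1 + 3 = 2)
V = -11/2 (V = -6 + (½)*1 = -6 + ½ = -11/2 ≈ -5.5000)
s = 81/4 (s = ((-1 - 1*(-2)) - 11/2)² = ((-1 + 2) - 11/2)² = (1 - 11/2)² = (-9/2)² = 81/4 ≈ 20.250)
F(0)*(s + d) = 4*(81/4 + 2) = 4*(89/4) = 89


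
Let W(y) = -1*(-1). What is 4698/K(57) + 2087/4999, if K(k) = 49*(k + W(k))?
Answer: 507182/244951 ≈ 2.0705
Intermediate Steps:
W(y) = 1
K(k) = 49 + 49*k (K(k) = 49*(k + 1) = 49*(1 + k) = 49 + 49*k)
4698/K(57) + 2087/4999 = 4698/(49 + 49*57) + 2087/4999 = 4698/(49 + 2793) + 2087*(1/4999) = 4698/2842 + 2087/4999 = 4698*(1/2842) + 2087/4999 = 81/49 + 2087/4999 = 507182/244951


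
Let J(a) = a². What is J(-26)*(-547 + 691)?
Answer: 97344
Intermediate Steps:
J(-26)*(-547 + 691) = (-26)²*(-547 + 691) = 676*144 = 97344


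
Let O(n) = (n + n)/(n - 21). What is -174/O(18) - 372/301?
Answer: 7985/602 ≈ 13.264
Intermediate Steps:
O(n) = 2*n/(-21 + n) (O(n) = (2*n)/(-21 + n) = 2*n/(-21 + n))
-174/O(18) - 372/301 = -174/(2*18/(-21 + 18)) - 372/301 = -174/(2*18/(-3)) - 372*1/301 = -174/(2*18*(-⅓)) - 372/301 = -174/(-12) - 372/301 = -174*(-1/12) - 372/301 = 29/2 - 372/301 = 7985/602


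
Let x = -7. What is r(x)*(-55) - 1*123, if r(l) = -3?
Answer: 42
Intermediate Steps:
r(x)*(-55) - 1*123 = -3*(-55) - 1*123 = 165 - 123 = 42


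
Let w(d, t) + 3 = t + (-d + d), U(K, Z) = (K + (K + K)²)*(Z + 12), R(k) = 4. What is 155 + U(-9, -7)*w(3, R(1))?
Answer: 1730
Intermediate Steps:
U(K, Z) = (12 + Z)*(K + 4*K²) (U(K, Z) = (K + (2*K)²)*(12 + Z) = (K + 4*K²)*(12 + Z) = (12 + Z)*(K + 4*K²))
w(d, t) = -3 + t (w(d, t) = -3 + (t + (-d + d)) = -3 + (t + 0) = -3 + t)
155 + U(-9, -7)*w(3, R(1)) = 155 + (-9*(12 - 7 + 48*(-9) + 4*(-9)*(-7)))*(-3 + 4) = 155 - 9*(12 - 7 - 432 + 252)*1 = 155 - 9*(-175)*1 = 155 + 1575*1 = 155 + 1575 = 1730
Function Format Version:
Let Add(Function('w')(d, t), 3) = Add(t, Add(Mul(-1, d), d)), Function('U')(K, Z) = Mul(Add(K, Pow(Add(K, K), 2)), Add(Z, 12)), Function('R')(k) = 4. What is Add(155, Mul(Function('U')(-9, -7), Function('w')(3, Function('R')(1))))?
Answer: 1730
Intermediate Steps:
Function('U')(K, Z) = Mul(Add(12, Z), Add(K, Mul(4, Pow(K, 2)))) (Function('U')(K, Z) = Mul(Add(K, Pow(Mul(2, K), 2)), Add(12, Z)) = Mul(Add(K, Mul(4, Pow(K, 2))), Add(12, Z)) = Mul(Add(12, Z), Add(K, Mul(4, Pow(K, 2)))))
Function('w')(d, t) = Add(-3, t) (Function('w')(d, t) = Add(-3, Add(t, Add(Mul(-1, d), d))) = Add(-3, Add(t, 0)) = Add(-3, t))
Add(155, Mul(Function('U')(-9, -7), Function('w')(3, Function('R')(1)))) = Add(155, Mul(Mul(-9, Add(12, -7, Mul(48, -9), Mul(4, -9, -7))), Add(-3, 4))) = Add(155, Mul(Mul(-9, Add(12, -7, -432, 252)), 1)) = Add(155, Mul(Mul(-9, -175), 1)) = Add(155, Mul(1575, 1)) = Add(155, 1575) = 1730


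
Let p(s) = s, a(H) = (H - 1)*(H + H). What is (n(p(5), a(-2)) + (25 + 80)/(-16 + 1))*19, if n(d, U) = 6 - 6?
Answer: -133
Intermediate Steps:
a(H) = 2*H*(-1 + H) (a(H) = (-1 + H)*(2*H) = 2*H*(-1 + H))
n(d, U) = 0
(n(p(5), a(-2)) + (25 + 80)/(-16 + 1))*19 = (0 + (25 + 80)/(-16 + 1))*19 = (0 + 105/(-15))*19 = (0 + 105*(-1/15))*19 = (0 - 7)*19 = -7*19 = -133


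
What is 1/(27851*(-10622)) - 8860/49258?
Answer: -1310541641089/7286078887538 ≈ -0.17987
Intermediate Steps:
1/(27851*(-10622)) - 8860/49258 = (1/27851)*(-1/10622) - 8860*1/49258 = -1/295833322 - 4430/24629 = -1310541641089/7286078887538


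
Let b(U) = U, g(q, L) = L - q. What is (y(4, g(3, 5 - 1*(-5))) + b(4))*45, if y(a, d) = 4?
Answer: 360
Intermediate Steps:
(y(4, g(3, 5 - 1*(-5))) + b(4))*45 = (4 + 4)*45 = 8*45 = 360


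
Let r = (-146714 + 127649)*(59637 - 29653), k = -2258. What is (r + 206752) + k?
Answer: -571440466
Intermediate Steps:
r = -571644960 (r = -19065*29984 = -571644960)
(r + 206752) + k = (-571644960 + 206752) - 2258 = -571438208 - 2258 = -571440466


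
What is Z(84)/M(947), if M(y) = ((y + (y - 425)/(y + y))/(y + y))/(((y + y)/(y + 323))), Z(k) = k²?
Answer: 5992506435888/284819725 ≈ 21040.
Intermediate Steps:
M(y) = (323 + y)*(y + (-425 + y)/(2*y))/(4*y²) (M(y) = ((y + (-425 + y)/((2*y)))/((2*y)))/(((2*y)/(323 + y))) = ((y + (-425 + y)*(1/(2*y)))*(1/(2*y)))/((2*y/(323 + y))) = ((y + (-425 + y)/(2*y))*(1/(2*y)))*((323 + y)/(2*y)) = ((y + (-425 + y)/(2*y))/(2*y))*((323 + y)/(2*y)) = (323 + y)*(y + (-425 + y)/(2*y))/(4*y²))
Z(84)/M(947) = 84²/(((⅛)*(-137275 - 102*947 + 2*947³ + 647*947²)/947³)) = 7056/(((⅛)*(1/849278123)*(-137275 - 96594 + 2*849278123 + 647*896809))) = 7056/(((⅛)*(1/849278123)*(-137275 - 96594 + 1698556246 + 580235423))) = 7056/(((⅛)*(1/849278123)*2278557800)) = 7056/(284819725/849278123) = 7056*(849278123/284819725) = 5992506435888/284819725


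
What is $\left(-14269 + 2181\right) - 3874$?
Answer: $-15962$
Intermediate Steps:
$\left(-14269 + 2181\right) - 3874 = -12088 - 3874 = -15962$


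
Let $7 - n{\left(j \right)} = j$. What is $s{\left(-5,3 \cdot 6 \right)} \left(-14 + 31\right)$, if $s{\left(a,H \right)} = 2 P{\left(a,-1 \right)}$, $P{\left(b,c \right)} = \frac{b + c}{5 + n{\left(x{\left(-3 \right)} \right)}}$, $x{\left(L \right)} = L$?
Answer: $- \frac{68}{5} \approx -13.6$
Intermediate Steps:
$n{\left(j \right)} = 7 - j$
$P{\left(b,c \right)} = \frac{b}{15} + \frac{c}{15}$ ($P{\left(b,c \right)} = \frac{b + c}{5 + \left(7 - -3\right)} = \frac{b + c}{5 + \left(7 + 3\right)} = \frac{b + c}{5 + 10} = \frac{b + c}{15} = \left(b + c\right) \frac{1}{15} = \frac{b}{15} + \frac{c}{15}$)
$s{\left(a,H \right)} = - \frac{2}{15} + \frac{2 a}{15}$ ($s{\left(a,H \right)} = 2 \left(\frac{a}{15} + \frac{1}{15} \left(-1\right)\right) = 2 \left(\frac{a}{15} - \frac{1}{15}\right) = 2 \left(- \frac{1}{15} + \frac{a}{15}\right) = - \frac{2}{15} + \frac{2 a}{15}$)
$s{\left(-5,3 \cdot 6 \right)} \left(-14 + 31\right) = \left(- \frac{2}{15} + \frac{2}{15} \left(-5\right)\right) \left(-14 + 31\right) = \left(- \frac{2}{15} - \frac{2}{3}\right) 17 = \left(- \frac{4}{5}\right) 17 = - \frac{68}{5}$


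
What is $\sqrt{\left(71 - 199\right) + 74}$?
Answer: $3 i \sqrt{6} \approx 7.3485 i$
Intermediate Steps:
$\sqrt{\left(71 - 199\right) + 74} = \sqrt{-128 + 74} = \sqrt{-54} = 3 i \sqrt{6}$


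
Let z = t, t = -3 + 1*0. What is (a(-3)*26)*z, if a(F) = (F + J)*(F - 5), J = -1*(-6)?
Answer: 1872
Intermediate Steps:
J = 6
a(F) = (-5 + F)*(6 + F) (a(F) = (F + 6)*(F - 5) = (6 + F)*(-5 + F) = (-5 + F)*(6 + F))
t = -3 (t = -3 + 0 = -3)
z = -3
(a(-3)*26)*z = ((-30 - 3 + (-3)²)*26)*(-3) = ((-30 - 3 + 9)*26)*(-3) = -24*26*(-3) = -624*(-3) = 1872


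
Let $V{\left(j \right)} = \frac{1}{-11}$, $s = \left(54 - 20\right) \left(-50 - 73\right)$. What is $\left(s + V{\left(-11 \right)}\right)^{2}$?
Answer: $\frac{2116276009}{121} \approx 1.749 \cdot 10^{7}$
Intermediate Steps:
$s = -4182$ ($s = 34 \left(-123\right) = -4182$)
$V{\left(j \right)} = - \frac{1}{11}$
$\left(s + V{\left(-11 \right)}\right)^{2} = \left(-4182 - \frac{1}{11}\right)^{2} = \left(- \frac{46003}{11}\right)^{2} = \frac{2116276009}{121}$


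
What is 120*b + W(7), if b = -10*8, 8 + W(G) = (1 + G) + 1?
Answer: -9599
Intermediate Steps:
W(G) = -6 + G (W(G) = -8 + ((1 + G) + 1) = -8 + (2 + G) = -6 + G)
b = -80
120*b + W(7) = 120*(-80) + (-6 + 7) = -9600 + 1 = -9599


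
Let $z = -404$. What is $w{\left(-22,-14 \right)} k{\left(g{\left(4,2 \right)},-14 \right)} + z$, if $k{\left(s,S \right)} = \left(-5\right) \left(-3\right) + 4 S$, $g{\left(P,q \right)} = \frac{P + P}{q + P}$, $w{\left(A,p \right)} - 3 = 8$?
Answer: $-855$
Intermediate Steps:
$w{\left(A,p \right)} = 11$ ($w{\left(A,p \right)} = 3 + 8 = 11$)
$g{\left(P,q \right)} = \frac{2 P}{P + q}$
$k{\left(s,S \right)} = 15 + 4 S$
$w{\left(-22,-14 \right)} k{\left(g{\left(4,2 \right)},-14 \right)} + z = 11 \left(15 + 4 \left(-14\right)\right) - 404 = 11 \left(15 - 56\right) - 404 = 11 \left(-41\right) - 404 = -451 - 404 = -855$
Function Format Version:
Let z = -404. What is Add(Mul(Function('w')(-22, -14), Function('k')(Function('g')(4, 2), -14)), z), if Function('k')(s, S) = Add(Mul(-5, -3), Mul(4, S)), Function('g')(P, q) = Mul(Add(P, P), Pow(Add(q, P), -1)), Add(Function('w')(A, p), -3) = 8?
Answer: -855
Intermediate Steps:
Function('w')(A, p) = 11 (Function('w')(A, p) = Add(3, 8) = 11)
Function('g')(P, q) = Mul(2, P, Pow(Add(P, q), -1)) (Function('g')(P, q) = Mul(Mul(2, P), Pow(Add(P, q), -1)) = Mul(2, P, Pow(Add(P, q), -1)))
Function('k')(s, S) = Add(15, Mul(4, S))
Add(Mul(Function('w')(-22, -14), Function('k')(Function('g')(4, 2), -14)), z) = Add(Mul(11, Add(15, Mul(4, -14))), -404) = Add(Mul(11, Add(15, -56)), -404) = Add(Mul(11, -41), -404) = Add(-451, -404) = -855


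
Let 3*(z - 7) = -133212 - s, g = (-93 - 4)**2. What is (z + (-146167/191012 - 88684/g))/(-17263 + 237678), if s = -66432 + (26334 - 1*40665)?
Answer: -31426739817719/396136871001820 ≈ -0.079333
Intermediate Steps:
g = 9409 (g = (-97)**2 = 9409)
s = -80763 (s = -66432 + (26334 - 40665) = -66432 - 14331 = -80763)
z = -17476 (z = 7 + (-133212 - 1*(-80763))/3 = 7 + (-133212 + 80763)/3 = 7 + (1/3)*(-52449) = 7 - 17483 = -17476)
(z + (-146167/191012 - 88684/g))/(-17263 + 237678) = (-17476 + (-146167/191012 - 88684/9409))/(-17263 + 237678) = (-17476 + (-146167*1/191012 - 88684*1/9409))/220415 = (-17476 + (-146167/191012 - 88684/9409))*(1/220415) = (-17476 - 18314993511/1797231908)*(1/220415) = -31426739817719/1797231908*1/220415 = -31426739817719/396136871001820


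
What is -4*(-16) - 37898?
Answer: -37834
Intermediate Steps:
-4*(-16) - 37898 = 64 - 37898 = -37834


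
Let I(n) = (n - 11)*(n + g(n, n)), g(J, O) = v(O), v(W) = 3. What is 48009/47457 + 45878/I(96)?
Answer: 286803109/44372295 ≈ 6.4636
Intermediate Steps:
g(J, O) = 3
I(n) = (-11 + n)*(3 + n) (I(n) = (n - 11)*(n + 3) = (-11 + n)*(3 + n))
48009/47457 + 45878/I(96) = 48009/47457 + 45878/(-33 + 96² - 8*96) = 48009*(1/47457) + 45878/(-33 + 9216 - 768) = 16003/15819 + 45878/8415 = 286803109/44372295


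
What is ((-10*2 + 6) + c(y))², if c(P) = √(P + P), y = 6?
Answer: 208 - 56*√3 ≈ 111.01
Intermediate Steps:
c(P) = √2*√P (c(P) = √(2*P) = √2*√P)
((-10*2 + 6) + c(y))² = ((-10*2 + 6) + √2*√6)² = ((-20 + 6) + 2*√3)² = (-14 + 2*√3)²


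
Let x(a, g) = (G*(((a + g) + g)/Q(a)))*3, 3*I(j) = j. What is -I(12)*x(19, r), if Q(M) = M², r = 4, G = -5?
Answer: 1620/361 ≈ 4.4875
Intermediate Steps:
I(j) = j/3
x(a, g) = -15*(a + 2*g)/a² (x(a, g) = -5*((a + g) + g)/(a²)*3 = -5*(a + 2*g)/a²*3 = -15*(a + 2*g)/a²)
-I(12)*x(19, r) = -(⅓)*12*15*(-1*19 - 2*4)/19² = -4*15*(1/361)*(-19 - 8) = -4*15*(1/361)*(-27) = -4*(-405)/361 = -1*(-1620/361) = 1620/361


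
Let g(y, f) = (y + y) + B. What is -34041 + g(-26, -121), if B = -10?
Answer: -34103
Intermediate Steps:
g(y, f) = -10 + 2*y (g(y, f) = (y + y) - 10 = 2*y - 10 = -10 + 2*y)
-34041 + g(-26, -121) = -34041 + (-10 + 2*(-26)) = -34041 + (-10 - 52) = -34041 - 62 = -34103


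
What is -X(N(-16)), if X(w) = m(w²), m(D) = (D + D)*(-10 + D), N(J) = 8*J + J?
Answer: -859548672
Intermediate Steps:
N(J) = 9*J
m(D) = 2*D*(-10 + D) (m(D) = (2*D)*(-10 + D) = 2*D*(-10 + D))
X(w) = 2*w²*(-10 + w²)
-X(N(-16)) = -2*(9*(-16))²*(-10 + (9*(-16))²) = -2*(-144)²*(-10 + (-144)²) = -2*20736*(-10 + 20736) = -2*20736*20726 = -1*859548672 = -859548672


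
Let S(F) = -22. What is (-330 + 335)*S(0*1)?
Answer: -110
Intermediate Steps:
(-330 + 335)*S(0*1) = (-330 + 335)*(-22) = 5*(-22) = -110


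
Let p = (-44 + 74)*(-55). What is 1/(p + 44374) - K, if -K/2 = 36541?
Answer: 3122355369/42724 ≈ 73082.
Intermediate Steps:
p = -1650 (p = 30*(-55) = -1650)
K = -73082 (K = -2*36541 = -73082)
1/(p + 44374) - K = 1/(-1650 + 44374) - 1*(-73082) = 1/42724 + 73082 = 3122355369/42724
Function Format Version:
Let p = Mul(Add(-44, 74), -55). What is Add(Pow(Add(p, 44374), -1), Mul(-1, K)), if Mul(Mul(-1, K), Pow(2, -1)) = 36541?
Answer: Rational(3122355369, 42724) ≈ 73082.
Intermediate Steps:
p = -1650 (p = Mul(30, -55) = -1650)
K = -73082 (K = Mul(-2, 36541) = -73082)
Add(Pow(Add(p, 44374), -1), Mul(-1, K)) = Add(Pow(Add(-1650, 44374), -1), Mul(-1, -73082)) = Add(Pow(42724, -1), 73082) = Add(Rational(1, 42724), 73082) = Rational(3122355369, 42724)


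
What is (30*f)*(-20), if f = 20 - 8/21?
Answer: -82400/7 ≈ -11771.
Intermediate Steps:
f = 412/21 (f = 20 - 8*1/21 = 20 - 8/21 = 412/21 ≈ 19.619)
(30*f)*(-20) = (30*(412/21))*(-20) = (4120/7)*(-20) = -82400/7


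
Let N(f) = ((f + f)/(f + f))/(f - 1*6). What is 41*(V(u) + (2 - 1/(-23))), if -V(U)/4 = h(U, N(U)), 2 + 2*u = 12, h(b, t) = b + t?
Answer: -13161/23 ≈ -572.22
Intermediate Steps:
N(f) = 1/(-6 + f) (N(f) = ((2*f)/((2*f)))/(f - 6) = ((2*f)*(1/(2*f)))/(-6 + f) = 1/(-6 + f))
u = 5 (u = -1 + (½)*12 = -1 + 6 = 5)
V(U) = -4*U - 4/(-6 + U) (V(U) = -4*(U + 1/(-6 + U)) = -4*U - 4/(-6 + U))
41*(V(u) + (2 - 1/(-23))) = 41*(4*(-1 - 1*5*(-6 + 5))/(-6 + 5) + (2 - 1/(-23))) = 41*(4*(-1 - 1*5*(-1))/(-1) + (2 - 1*(-1/23))) = 41*(4*(-1)*(-1 + 5) + (2 + 1/23)) = 41*(4*(-1)*4 + 47/23) = 41*(-16 + 47/23) = 41*(-321/23) = -13161/23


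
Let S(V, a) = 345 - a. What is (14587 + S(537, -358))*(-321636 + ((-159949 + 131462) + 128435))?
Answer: -3389609520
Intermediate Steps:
(14587 + S(537, -358))*(-321636 + ((-159949 + 131462) + 128435)) = (14587 + (345 - 1*(-358)))*(-321636 + ((-159949 + 131462) + 128435)) = (14587 + (345 + 358))*(-321636 + (-28487 + 128435)) = (14587 + 703)*(-321636 + 99948) = 15290*(-221688) = -3389609520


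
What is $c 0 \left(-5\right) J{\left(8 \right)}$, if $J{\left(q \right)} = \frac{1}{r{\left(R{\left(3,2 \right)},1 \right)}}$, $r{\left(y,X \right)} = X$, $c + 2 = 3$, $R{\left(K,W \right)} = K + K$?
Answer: $0$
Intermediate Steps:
$R{\left(K,W \right)} = 2 K$
$c = 1$ ($c = -2 + 3 = 1$)
$J{\left(q \right)} = 1$ ($J{\left(q \right)} = 1^{-1} = 1$)
$c 0 \left(-5\right) J{\left(8 \right)} = 1 \cdot 0 \left(-5\right) 1 = 0 \left(-5\right) 1 = 0 \cdot 1 = 0$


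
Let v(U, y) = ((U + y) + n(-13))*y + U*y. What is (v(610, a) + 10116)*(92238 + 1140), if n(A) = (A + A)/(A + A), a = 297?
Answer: 43043709636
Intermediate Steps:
n(A) = 1 (n(A) = (2*A)/((2*A)) = (2*A)*(1/(2*A)) = 1)
v(U, y) = U*y + y*(1 + U + y) (v(U, y) = ((U + y) + 1)*y + U*y = (1 + U + y)*y + U*y = y*(1 + U + y) + U*y = U*y + y*(1 + U + y))
(v(610, a) + 10116)*(92238 + 1140) = (297*(1 + 297 + 2*610) + 10116)*(92238 + 1140) = (297*(1 + 297 + 1220) + 10116)*93378 = (297*1518 + 10116)*93378 = (450846 + 10116)*93378 = 460962*93378 = 43043709636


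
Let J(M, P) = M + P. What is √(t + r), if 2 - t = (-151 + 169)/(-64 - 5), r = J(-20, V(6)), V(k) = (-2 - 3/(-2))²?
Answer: I*√37007/46 ≈ 4.182*I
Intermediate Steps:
V(k) = ¼ (V(k) = (-2 - 3*(-½))² = (-2 + 3/2)² = (-½)² = ¼)
r = -79/4 (r = -20 + ¼ = -79/4 ≈ -19.750)
t = 52/23 (t = 2 - (-151 + 169)/(-64 - 5) = 2 - 18/(-69) = 2 - 18*(-1)/69 = 2 - 1*(-6/23) = 2 + 6/23 = 52/23 ≈ 2.2609)
√(t + r) = √(52/23 - 79/4) = √(-1609/92) = I*√37007/46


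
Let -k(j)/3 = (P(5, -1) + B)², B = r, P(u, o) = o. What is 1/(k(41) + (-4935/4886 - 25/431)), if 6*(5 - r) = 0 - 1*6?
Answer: -300838/22884155 ≈ -0.013146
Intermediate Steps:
r = 6 (r = 5 - (0 - 1*6)/6 = 5 - (0 - 6)/6 = 5 - ⅙*(-6) = 5 + 1 = 6)
B = 6
k(j) = -75 (k(j) = -3*(-1 + 6)² = -3*5² = -3*25 = -75)
1/(k(41) + (-4935/4886 - 25/431)) = 1/(-75 + (-4935/4886 - 25/431)) = 1/(-75 + (-4935*1/4886 - 25*1/431)) = 1/(-75 + (-705/698 - 25/431)) = 1/(-75 - 321305/300838) = 1/(-22884155/300838) = -300838/22884155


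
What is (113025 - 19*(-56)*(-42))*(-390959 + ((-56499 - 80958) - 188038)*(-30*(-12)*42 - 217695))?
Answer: 4505920276958442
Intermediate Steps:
(113025 - 19*(-56)*(-42))*(-390959 + ((-56499 - 80958) - 188038)*(-30*(-12)*42 - 217695)) = (113025 + 1064*(-42))*(-390959 + (-137457 - 188038)*(360*42 - 217695)) = (113025 - 44688)*(-390959 - 325495*(15120 - 217695)) = 68337*(-390959 - 325495*(-202575)) = 68337*(-390959 + 65937149625) = 68337*65936758666 = 4505920276958442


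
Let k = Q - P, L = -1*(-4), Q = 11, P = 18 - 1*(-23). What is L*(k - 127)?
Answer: -628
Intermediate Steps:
P = 41 (P = 18 + 23 = 41)
L = 4
k = -30 (k = 11 - 1*41 = 11 - 41 = -30)
L*(k - 127) = 4*(-30 - 127) = 4*(-157) = -628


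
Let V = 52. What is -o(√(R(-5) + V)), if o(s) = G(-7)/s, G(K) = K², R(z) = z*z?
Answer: -7*√77/11 ≈ -5.5841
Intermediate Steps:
R(z) = z²
o(s) = 49/s (o(s) = (-7)²/s = 49/s)
-o(√(R(-5) + V)) = -49/(√((-5)² + 52)) = -49/(√(25 + 52)) = -49/(√77) = -49*√77/77 = -7*√77/11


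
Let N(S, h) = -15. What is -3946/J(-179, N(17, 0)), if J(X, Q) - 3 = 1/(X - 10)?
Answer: -372897/283 ≈ -1317.7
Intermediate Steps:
J(X, Q) = 3 + 1/(-10 + X) (J(X, Q) = 3 + 1/(X - 10) = 3 + 1/(-10 + X))
-3946/J(-179, N(17, 0)) = -3946*(-10 - 179)/(-29 + 3*(-179)) = -3946*(-189/(-29 - 537)) = -3946/((-1/189*(-566))) = -3946/566/189 = -3946*189/566 = -372897/283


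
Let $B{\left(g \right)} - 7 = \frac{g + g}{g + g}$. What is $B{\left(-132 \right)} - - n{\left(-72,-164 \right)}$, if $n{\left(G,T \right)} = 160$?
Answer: $168$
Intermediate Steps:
$B{\left(g \right)} = 8$ ($B{\left(g \right)} = 7 + \frac{g + g}{g + g} = 7 + \frac{2 g}{2 g} = 7 + 2 g \frac{1}{2 g} = 7 + 1 = 8$)
$B{\left(-132 \right)} - - n{\left(-72,-164 \right)} = 8 - \left(-1\right) 160 = 8 - -160 = 8 + 160 = 168$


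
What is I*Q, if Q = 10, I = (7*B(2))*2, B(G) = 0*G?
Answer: 0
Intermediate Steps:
B(G) = 0
I = 0 (I = (7*0)*2 = 0*2 = 0)
I*Q = 0*10 = 0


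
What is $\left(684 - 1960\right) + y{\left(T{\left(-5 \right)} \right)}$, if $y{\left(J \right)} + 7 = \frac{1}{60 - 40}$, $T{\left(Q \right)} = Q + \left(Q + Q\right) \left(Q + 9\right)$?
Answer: $- \frac{25659}{20} \approx -1282.9$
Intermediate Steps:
$T{\left(Q \right)} = Q + 2 Q \left(9 + Q\right)$
$y{\left(J \right)} = - \frac{139}{20}$ ($y{\left(J \right)} = -7 + \frac{1}{60 - 40} = -7 + \frac{1}{20} = - \frac{139}{20}$)
$\left(684 - 1960\right) + y{\left(T{\left(-5 \right)} \right)} = \left(684 - 1960\right) - \frac{139}{20} = -1276 - \frac{139}{20} = - \frac{25659}{20}$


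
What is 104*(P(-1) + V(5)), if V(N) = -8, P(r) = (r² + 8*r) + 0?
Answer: -1560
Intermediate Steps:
P(r) = r² + 8*r
104*(P(-1) + V(5)) = 104*(-(8 - 1) - 8) = 104*(-1*7 - 8) = 104*(-7 - 8) = 104*(-15) = -1560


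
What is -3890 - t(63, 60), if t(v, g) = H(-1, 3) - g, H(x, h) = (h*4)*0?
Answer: -3830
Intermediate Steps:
H(x, h) = 0 (H(x, h) = (4*h)*0 = 0)
t(v, g) = -g (t(v, g) = 0 - g = -g)
-3890 - t(63, 60) = -3890 - (-1)*60 = -3890 - 1*(-60) = -3890 + 60 = -3830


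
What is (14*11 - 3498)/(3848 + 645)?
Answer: -3344/4493 ≈ -0.74427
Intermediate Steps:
(14*11 - 3498)/(3848 + 645) = (154 - 3498)/4493 = -3344*1/4493 = -3344/4493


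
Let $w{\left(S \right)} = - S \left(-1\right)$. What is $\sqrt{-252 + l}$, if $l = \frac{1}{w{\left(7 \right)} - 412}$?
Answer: $\frac{i \sqrt{510305}}{45} \approx 15.875 i$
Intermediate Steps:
$w{\left(S \right)} = S$
$l = - \frac{1}{405}$ ($l = \frac{1}{7 - 412} = \frac{1}{-405} = - \frac{1}{405} \approx -0.0024691$)
$\sqrt{-252 + l} = \sqrt{-252 - \frac{1}{405}} = \sqrt{- \frac{102061}{405}} = \frac{i \sqrt{510305}}{45}$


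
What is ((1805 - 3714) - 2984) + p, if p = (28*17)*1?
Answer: -4417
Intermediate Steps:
p = 476 (p = 476*1 = 476)
((1805 - 3714) - 2984) + p = ((1805 - 3714) - 2984) + 476 = (-1909 - 2984) + 476 = -4893 + 476 = -4417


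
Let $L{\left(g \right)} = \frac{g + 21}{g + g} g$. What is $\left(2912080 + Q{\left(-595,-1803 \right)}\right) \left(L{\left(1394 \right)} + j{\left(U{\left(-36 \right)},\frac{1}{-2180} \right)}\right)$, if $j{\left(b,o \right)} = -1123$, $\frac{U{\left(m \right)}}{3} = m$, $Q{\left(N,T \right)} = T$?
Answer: $- \frac{2418440187}{2} \approx -1.2092 \cdot 10^{9}$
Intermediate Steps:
$U{\left(m \right)} = 3 m$
$L{\left(g \right)} = \frac{21}{2} + \frac{g}{2}$ ($L{\left(g \right)} = \frac{21 + g}{2 g} g = \frac{21}{2} + \frac{g}{2}$)
$\left(2912080 + Q{\left(-595,-1803 \right)}\right) \left(L{\left(1394 \right)} + j{\left(U{\left(-36 \right)},\frac{1}{-2180} \right)}\right) = \left(2912080 - 1803\right) \left(\left(\frac{21}{2} + \frac{1}{2} \cdot 1394\right) - 1123\right) = 2910277 \left(\left(\frac{21}{2} + 697\right) - 1123\right) = 2910277 \left(\frac{1415}{2} - 1123\right) = 2910277 \left(- \frac{831}{2}\right) = - \frac{2418440187}{2}$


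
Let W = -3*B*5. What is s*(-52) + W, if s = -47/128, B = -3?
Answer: 2051/32 ≈ 64.094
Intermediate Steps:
W = 45 (W = -3*(-3)*5 = 9*5 = 45)
s = -47/128 (s = -47*1/128 = -47/128 ≈ -0.36719)
s*(-52) + W = -47/128*(-52) + 45 = 611/32 + 45 = 2051/32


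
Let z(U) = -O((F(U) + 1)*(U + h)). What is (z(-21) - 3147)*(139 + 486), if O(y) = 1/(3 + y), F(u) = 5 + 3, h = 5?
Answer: -277328750/141 ≈ -1.9669e+6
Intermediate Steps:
F(u) = 8
z(U) = -1/(48 + 9*U) (z(U) = -1/(3 + (8 + 1)*(U + 5)) = -1/(3 + 9*(5 + U)) = -1/(3 + (45 + 9*U)) = -1/(48 + 9*U))
(z(-21) - 3147)*(139 + 486) = (-1/(48 + 9*(-21)) - 3147)*(139 + 486) = (-1/(48 - 189) - 3147)*625 = (-1/(-141) - 3147)*625 = (-1*(-1/141) - 3147)*625 = (1/141 - 3147)*625 = -443726/141*625 = -277328750/141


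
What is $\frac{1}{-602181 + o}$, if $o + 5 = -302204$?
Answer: $- \frac{1}{904390} \approx -1.1057 \cdot 10^{-6}$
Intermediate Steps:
$o = -302209$ ($o = -5 - 302204 = -302209$)
$\frac{1}{-602181 + o} = \frac{1}{-602181 - 302209} = \frac{1}{-904390} = - \frac{1}{904390}$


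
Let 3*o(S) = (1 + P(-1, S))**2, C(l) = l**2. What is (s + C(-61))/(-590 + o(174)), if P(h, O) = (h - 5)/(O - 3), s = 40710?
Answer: -433068957/5747705 ≈ -75.346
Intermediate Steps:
P(h, O) = (-5 + h)/(-3 + O)
o(S) = (1 - 6/(-3 + S))**2/3 (o(S) = (1 + (-5 - 1)/(-3 + S))**2/3 = (1 - 6/(-3 + S))**2/3)
(s + C(-61))/(-590 + o(174)) = (40710 + (-61)**2)/(-590 + (-9 + 174)**2/(3*(-3 + 174)**2)) = (40710 + 3721)/(-590 + (1/3)*165**2/171**2) = 44431/(-590 + (1/3)*27225*(1/29241)) = 44431/(-590 + 3025/9747) = 44431/(-5747705/9747) = 44431*(-9747/5747705) = -433068957/5747705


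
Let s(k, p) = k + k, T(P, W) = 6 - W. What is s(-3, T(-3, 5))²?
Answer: 36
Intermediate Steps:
s(k, p) = 2*k
s(-3, T(-3, 5))² = (2*(-3))² = (-6)² = 36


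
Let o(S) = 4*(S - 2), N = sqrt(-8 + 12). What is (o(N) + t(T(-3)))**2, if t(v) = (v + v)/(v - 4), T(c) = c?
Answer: 36/49 ≈ 0.73469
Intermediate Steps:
N = 2 (N = sqrt(4) = 2)
t(v) = 2*v/(-4 + v) (t(v) = (2*v)/(-4 + v) = 2*v/(-4 + v))
o(S) = -8 + 4*S (o(S) = 4*(-2 + S) = -8 + 4*S)
(o(N) + t(T(-3)))**2 = ((-8 + 4*2) + 2*(-3)/(-4 - 3))**2 = ((-8 + 8) + 2*(-3)/(-7))**2 = (0 + 2*(-3)*(-1/7))**2 = (0 + 6/7)**2 = (6/7)**2 = 36/49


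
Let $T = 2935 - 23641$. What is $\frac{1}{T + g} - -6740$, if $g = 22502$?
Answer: $\frac{12105041}{1796} \approx 6740.0$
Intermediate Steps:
$T = -20706$
$\frac{1}{T + g} - -6740 = \frac{1}{-20706 + 22502} - -6740 = \frac{1}{1796} + 6740 = \frac{12105041}{1796}$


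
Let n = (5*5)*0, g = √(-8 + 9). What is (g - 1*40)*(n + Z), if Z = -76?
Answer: 2964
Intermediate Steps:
g = 1 (g = √1 = 1)
n = 0 (n = 25*0 = 0)
(g - 1*40)*(n + Z) = (1 - 1*40)*(0 - 76) = (1 - 40)*(-76) = -39*(-76) = 2964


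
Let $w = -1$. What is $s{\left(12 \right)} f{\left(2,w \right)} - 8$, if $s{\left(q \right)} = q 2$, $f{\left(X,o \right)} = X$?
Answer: $40$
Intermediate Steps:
$s{\left(q \right)} = 2 q$
$s{\left(12 \right)} f{\left(2,w \right)} - 8 = 2 \cdot 12 \cdot 2 - 8 = 24 \cdot 2 - 8 = 48 - 8 = 40$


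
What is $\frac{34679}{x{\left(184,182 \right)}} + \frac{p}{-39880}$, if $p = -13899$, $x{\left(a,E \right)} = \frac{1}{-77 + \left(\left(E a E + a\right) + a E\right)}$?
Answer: $\frac{8475583342965619}{39880} \approx 2.1253 \cdot 10^{11}$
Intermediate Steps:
$x{\left(a,E \right)} = \frac{1}{-77 + a + E a + a E^{2}}$ ($x{\left(a,E \right)} = \frac{1}{-77 + \left(\left(a E^{2} + a\right) + E a\right)} = \frac{1}{-77 + \left(\left(a + a E^{2}\right) + E a\right)} = \frac{1}{-77 + \left(a + E a + a E^{2}\right)} = \frac{1}{-77 + a + E a + a E^{2}}$)
$\frac{34679}{x{\left(184,182 \right)}} + \frac{p}{-39880} = \frac{34679}{\frac{1}{-77 + 184 + 182 \cdot 184 + 184 \cdot 182^{2}}} - \frac{13899}{-39880} = \frac{34679}{\frac{1}{-77 + 184 + 33488 + 184 \cdot 33124}} - - \frac{13899}{39880} = \frac{34679}{\frac{1}{-77 + 184 + 33488 + 6094816}} + \frac{13899}{39880} = \frac{34679}{\frac{1}{6128411}} + \frac{13899}{39880} = 34679 \frac{1}{\frac{1}{6128411}} + \frac{13899}{39880} = 34679 \cdot 6128411 + \frac{13899}{39880} = 212527165069 + \frac{13899}{39880} = \frac{8475583342965619}{39880}$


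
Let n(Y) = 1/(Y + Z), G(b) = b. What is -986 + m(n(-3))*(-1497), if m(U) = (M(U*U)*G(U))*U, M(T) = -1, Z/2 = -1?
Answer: -23153/25 ≈ -926.12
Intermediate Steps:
Z = -2 (Z = 2*(-1) = -2)
n(Y) = 1/(-2 + Y) (n(Y) = 1/(Y - 2) = 1/(-2 + Y))
m(U) = -U**2 (m(U) = (-U)*U = -U**2)
-986 + m(n(-3))*(-1497) = -986 - (1/(-2 - 3))**2*(-1497) = -986 - (1/(-5))**2*(-1497) = -986 - (-1/5)**2*(-1497) = -986 - 1*1/25*(-1497) = -986 - 1/25*(-1497) = -986 + 1497/25 = -23153/25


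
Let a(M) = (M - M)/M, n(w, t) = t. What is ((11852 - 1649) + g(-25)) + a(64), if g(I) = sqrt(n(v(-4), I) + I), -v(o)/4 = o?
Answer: 10203 + 5*I*sqrt(2) ≈ 10203.0 + 7.0711*I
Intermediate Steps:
v(o) = -4*o
a(M) = 0 (a(M) = 0/M = 0)
g(I) = sqrt(2)*sqrt(I) (g(I) = sqrt(I + I) = sqrt(2*I) = sqrt(2)*sqrt(I))
((11852 - 1649) + g(-25)) + a(64) = ((11852 - 1649) + sqrt(2)*sqrt(-25)) + 0 = (10203 + sqrt(2)*(5*I)) + 0 = (10203 + 5*I*sqrt(2)) + 0 = 10203 + 5*I*sqrt(2)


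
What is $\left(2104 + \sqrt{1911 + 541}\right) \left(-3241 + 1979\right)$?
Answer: $-2655248 - 2524 \sqrt{613} \approx -2.7177 \cdot 10^{6}$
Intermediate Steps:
$\left(2104 + \sqrt{1911 + 541}\right) \left(-3241 + 1979\right) = \left(2104 + \sqrt{2452}\right) \left(-1262\right) = \left(2104 + 2 \sqrt{613}\right) \left(-1262\right) = -2655248 - 2524 \sqrt{613}$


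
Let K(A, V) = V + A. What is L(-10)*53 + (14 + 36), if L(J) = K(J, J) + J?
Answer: -1540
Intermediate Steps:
K(A, V) = A + V
L(J) = 3*J (L(J) = (J + J) + J = 2*J + J = 3*J)
L(-10)*53 + (14 + 36) = (3*(-10))*53 + (14 + 36) = -30*53 + 50 = -1590 + 50 = -1540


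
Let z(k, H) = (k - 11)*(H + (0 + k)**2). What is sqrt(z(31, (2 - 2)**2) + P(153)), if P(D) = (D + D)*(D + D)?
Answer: 2*sqrt(28214) ≈ 335.94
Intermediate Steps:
z(k, H) = (-11 + k)*(H + k**2)
P(D) = 4*D**2 (P(D) = (2*D)*(2*D) = 4*D**2)
sqrt(z(31, (2 - 2)**2) + P(153)) = sqrt((31**3 - 11*(2 - 2)**2 - 11*31**2 + (2 - 2)**2*31) + 4*153**2) = sqrt((29791 - 11*0**2 - 11*961 + 0**2*31) + 4*23409) = sqrt((29791 - 11*0 - 10571 + 0*31) + 93636) = sqrt((29791 + 0 - 10571 + 0) + 93636) = sqrt(19220 + 93636) = sqrt(112856) = 2*sqrt(28214)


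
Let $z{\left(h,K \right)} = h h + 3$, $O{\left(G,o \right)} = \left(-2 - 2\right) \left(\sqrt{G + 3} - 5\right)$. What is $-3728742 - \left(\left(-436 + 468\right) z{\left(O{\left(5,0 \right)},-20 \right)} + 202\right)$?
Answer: $-3745936 + 10240 \sqrt{2} \approx -3.7315 \cdot 10^{6}$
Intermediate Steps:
$O{\left(G,o \right)} = 20 - 4 \sqrt{3 + G}$ ($O{\left(G,o \right)} = - 4 \left(\sqrt{3 + G} - 5\right) = - 4 \left(-5 + \sqrt{3 + G}\right) = 20 - 4 \sqrt{3 + G}$)
$z{\left(h,K \right)} = 3 + h^{2}$ ($z{\left(h,K \right)} = h^{2} + 3 = 3 + h^{2}$)
$-3728742 - \left(\left(-436 + 468\right) z{\left(O{\left(5,0 \right)},-20 \right)} + 202\right) = -3728742 - \left(\left(-436 + 468\right) \left(3 + \left(20 - 4 \sqrt{3 + 5}\right)^{2}\right) + 202\right) = -3728742 - \left(32 \left(3 + \left(20 - 4 \sqrt{8}\right)^{2}\right) + 202\right) = -3728742 - \left(32 \left(3 + \left(20 - 4 \cdot 2 \sqrt{2}\right)^{2}\right) + 202\right) = -3728742 - \left(32 \left(3 + \left(20 - 8 \sqrt{2}\right)^{2}\right) + 202\right) = -3728742 - \left(\left(96 + 32 \left(20 - 8 \sqrt{2}\right)^{2}\right) + 202\right) = -3728742 - \left(298 + 32 \left(20 - 8 \sqrt{2}\right)^{2}\right) = -3729040 - 32 \left(20 - 8 \sqrt{2}\right)^{2}$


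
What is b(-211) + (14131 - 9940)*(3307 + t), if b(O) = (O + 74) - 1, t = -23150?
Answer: -83162151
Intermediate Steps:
b(O) = 73 + O (b(O) = (74 + O) - 1 = 73 + O)
b(-211) + (14131 - 9940)*(3307 + t) = (73 - 211) + (14131 - 9940)*(3307 - 23150) = -138 + 4191*(-19843) = -138 - 83162013 = -83162151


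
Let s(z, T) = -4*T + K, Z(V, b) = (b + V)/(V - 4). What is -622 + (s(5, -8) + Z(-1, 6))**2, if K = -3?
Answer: 162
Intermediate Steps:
Z(V, b) = (V + b)/(-4 + V)
s(z, T) = -3 - 4*T (s(z, T) = -4*T - 3 = -3 - 4*T)
-622 + (s(5, -8) + Z(-1, 6))**2 = -622 + ((-3 - 4*(-8)) + (-1 + 6)/(-4 - 1))**2 = -622 + ((-3 + 32) + 5/(-5))**2 = -622 + (29 - 1/5*5)**2 = -622 + (29 - 1)**2 = -622 + 28**2 = -622 + 784 = 162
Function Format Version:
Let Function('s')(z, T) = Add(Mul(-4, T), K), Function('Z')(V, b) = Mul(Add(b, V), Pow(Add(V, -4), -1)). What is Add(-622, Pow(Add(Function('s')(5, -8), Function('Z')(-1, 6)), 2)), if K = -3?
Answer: 162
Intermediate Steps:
Function('Z')(V, b) = Mul(Pow(Add(-4, V), -1), Add(V, b)) (Function('Z')(V, b) = Mul(Add(V, b), Pow(Add(-4, V), -1)) = Mul(Pow(Add(-4, V), -1), Add(V, b)))
Function('s')(z, T) = Add(-3, Mul(-4, T)) (Function('s')(z, T) = Add(Mul(-4, T), -3) = Add(-3, Mul(-4, T)))
Add(-622, Pow(Add(Function('s')(5, -8), Function('Z')(-1, 6)), 2)) = Add(-622, Pow(Add(Add(-3, Mul(-4, -8)), Mul(Pow(Add(-4, -1), -1), Add(-1, 6))), 2)) = Add(-622, Pow(Add(Add(-3, 32), Mul(Pow(-5, -1), 5)), 2)) = Add(-622, Pow(Add(29, Mul(Rational(-1, 5), 5)), 2)) = Add(-622, Pow(Add(29, -1), 2)) = Add(-622, Pow(28, 2)) = Add(-622, 784) = 162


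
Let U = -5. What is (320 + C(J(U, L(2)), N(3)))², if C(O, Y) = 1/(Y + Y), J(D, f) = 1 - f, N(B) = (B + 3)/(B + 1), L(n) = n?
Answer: 923521/9 ≈ 1.0261e+5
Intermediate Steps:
N(B) = (3 + B)/(1 + B)
C(O, Y) = 1/(2*Y)
(320 + C(J(U, L(2)), N(3)))² = (320 + 1/(2*(((3 + 3)/(1 + 3)))))² = (320 + 1/(2*((6/4))))² = (320 + 1/(2*(((¼)*6))))² = (320 + 1/(2*(3/2)))² = (320 + (½)*(⅔))² = (320 + ⅓)² = (961/3)² = 923521/9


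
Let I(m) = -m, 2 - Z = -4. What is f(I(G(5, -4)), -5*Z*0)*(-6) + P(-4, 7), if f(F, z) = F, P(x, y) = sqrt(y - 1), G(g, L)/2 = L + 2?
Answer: -24 + sqrt(6) ≈ -21.551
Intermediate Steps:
Z = 6 (Z = 2 - 1*(-4) = 2 + 4 = 6)
G(g, L) = 4 + 2*L (G(g, L) = 2*(L + 2) = 2*(2 + L) = 4 + 2*L)
P(x, y) = sqrt(-1 + y)
f(I(G(5, -4)), -5*Z*0)*(-6) + P(-4, 7) = -(4 + 2*(-4))*(-6) + sqrt(-1 + 7) = -(4 - 8)*(-6) + sqrt(6) = -1*(-4)*(-6) + sqrt(6) = 4*(-6) + sqrt(6) = -24 + sqrt(6)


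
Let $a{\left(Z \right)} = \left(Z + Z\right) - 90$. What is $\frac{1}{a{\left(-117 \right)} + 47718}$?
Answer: $\frac{1}{47394} \approx 2.11 \cdot 10^{-5}$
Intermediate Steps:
$a{\left(Z \right)} = -90 + 2 Z$ ($a{\left(Z \right)} = 2 Z - 90 = -90 + 2 Z$)
$\frac{1}{a{\left(-117 \right)} + 47718} = \frac{1}{\left(-90 + 2 \left(-117\right)\right) + 47718} = \frac{1}{\left(-90 - 234\right) + 47718} = \frac{1}{-324 + 47718} = \frac{1}{47394}$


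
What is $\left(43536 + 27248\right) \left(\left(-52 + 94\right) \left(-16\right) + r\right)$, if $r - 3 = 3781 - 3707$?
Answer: $-42116480$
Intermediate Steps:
$r = 77$ ($r = 3 + \left(3781 - 3707\right) = 3 + 74 = 77$)
$\left(43536 + 27248\right) \left(\left(-52 + 94\right) \left(-16\right) + r\right) = \left(43536 + 27248\right) \left(\left(-52 + 94\right) \left(-16\right) + 77\right) = 70784 \left(42 \left(-16\right) + 77\right) = 70784 \left(-672 + 77\right) = 70784 \left(-595\right) = -42116480$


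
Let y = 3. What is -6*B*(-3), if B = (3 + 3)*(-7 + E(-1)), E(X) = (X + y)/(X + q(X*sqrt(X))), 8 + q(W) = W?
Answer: -31968/41 + 108*I/41 ≈ -779.71 + 2.6341*I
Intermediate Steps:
q(W) = -8 + W
E(X) = (3 + X)/(-8 + X + X**(3/2)) (E(X) = (X + 3)/(X + (-8 + X*sqrt(X))) = (3 + X)/(X + (-8 + X**(3/2))) = (3 + X)/(-8 + X + X**(3/2)))
B = -42 + 6*(-9 + I)/41 (B = (3 + 3)*(-7 + (3 - 1)/(-8 - 1 + (-1)**(3/2))) = 6*(-7 + 2/(-8 - 1 - I)) = 6*(-7 + 2/(-9 - I)) = 6*(-7 + ((-9 + I)/82)*2) = 6*(-7 + (-9 + I)/41) = -42 + 6*(-9 + I)/41 ≈ -43.317 + 0.14634*I)
-6*B*(-3) = -6*(-1776/41 + 6*I/41)*(-3) = (10656/41 - 36*I/41)*(-3) = -31968/41 + 108*I/41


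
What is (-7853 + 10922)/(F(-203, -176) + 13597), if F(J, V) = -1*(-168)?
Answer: 3069/13765 ≈ 0.22296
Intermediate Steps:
F(J, V) = 168
(-7853 + 10922)/(F(-203, -176) + 13597) = (-7853 + 10922)/(168 + 13597) = 3069/13765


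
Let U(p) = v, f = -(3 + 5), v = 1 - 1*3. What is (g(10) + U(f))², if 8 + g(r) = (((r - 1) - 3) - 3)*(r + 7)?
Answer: 1681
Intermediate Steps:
v = -2 (v = 1 - 3 = -2)
f = -8 (f = -1*8 = -8)
g(r) = -8 + (-7 + r)*(7 + r) (g(r) = -8 + (((r - 1) - 3) - 3)*(r + 7) = -8 + (((-1 + r) - 3) - 3)*(7 + r) = -8 + ((-4 + r) - 3)*(7 + r) = -8 + (-7 + r)*(7 + r))
U(p) = -2
(g(10) + U(f))² = ((-57 + 10²) - 2)² = ((-57 + 100) - 2)² = (43 - 2)² = 41² = 1681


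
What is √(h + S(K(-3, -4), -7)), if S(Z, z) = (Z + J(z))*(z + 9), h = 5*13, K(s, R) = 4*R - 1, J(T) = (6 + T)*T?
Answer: 3*√5 ≈ 6.7082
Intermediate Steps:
J(T) = T*(6 + T)
K(s, R) = -1 + 4*R
h = 65
S(Z, z) = (9 + z)*(Z + z*(6 + z)) (S(Z, z) = (Z + z*(6 + z))*(z + 9) = (Z + z*(6 + z))*(9 + z) = (9 + z)*(Z + z*(6 + z)))
√(h + S(K(-3, -4), -7)) = √(65 + ((-7)³ + 9*(-1 + 4*(-4)) + 15*(-7)² + 54*(-7) + (-1 + 4*(-4))*(-7))) = √(65 + (-343 + 9*(-1 - 16) + 15*49 - 378 + (-1 - 16)*(-7))) = √(65 + (-343 + 9*(-17) + 735 - 378 - 17*(-7))) = √(65 + (-343 - 153 + 735 - 378 + 119)) = √(65 - 20) = √45 = 3*√5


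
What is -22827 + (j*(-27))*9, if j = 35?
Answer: -31332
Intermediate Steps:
-22827 + (j*(-27))*9 = -22827 + (35*(-27))*9 = -22827 - 945*9 = -22827 - 8505 = -31332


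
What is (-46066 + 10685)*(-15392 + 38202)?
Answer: -807040610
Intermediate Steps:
(-46066 + 10685)*(-15392 + 38202) = -35381*22810 = -807040610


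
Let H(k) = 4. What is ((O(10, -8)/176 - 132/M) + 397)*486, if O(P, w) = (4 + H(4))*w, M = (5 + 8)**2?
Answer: 357644970/1859 ≈ 1.9239e+5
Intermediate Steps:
M = 169 (M = 13**2 = 169)
O(P, w) = 8*w (O(P, w) = (4 + 4)*w = 8*w)
((O(10, -8)/176 - 132/M) + 397)*486 = (((8*(-8))/176 - 132/169) + 397)*486 = ((-64*1/176 - 132*1/169) + 397)*486 = ((-4/11 - 132/169) + 397)*486 = (-2128/1859 + 397)*486 = (735895/1859)*486 = 357644970/1859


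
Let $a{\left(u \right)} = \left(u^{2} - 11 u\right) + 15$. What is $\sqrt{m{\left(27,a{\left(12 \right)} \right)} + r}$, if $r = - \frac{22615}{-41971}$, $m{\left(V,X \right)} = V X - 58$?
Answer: $\frac{6 \sqrt{14875499}}{893} \approx 25.914$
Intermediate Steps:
$a{\left(u \right)} = 15 + u^{2} - 11 u$
$m{\left(V,X \right)} = -58 + V X$
$r = \frac{22615}{41971}$ ($r = \left(-22615\right) \left(- \frac{1}{41971}\right) = \frac{22615}{41971} \approx 0.53882$)
$\sqrt{m{\left(27,a{\left(12 \right)} \right)} + r} = \sqrt{\left(-58 + 27 \left(15 + 12^{2} - 132\right)\right) + \frac{22615}{41971}} = \sqrt{\left(-58 + 27 \left(15 + 144 - 132\right)\right) + \frac{22615}{41971}} = \sqrt{\left(-58 + 27 \cdot 27\right) + \frac{22615}{41971}} = \sqrt{\left(-58 + 729\right) + \frac{22615}{41971}} = \sqrt{671 + \frac{22615}{41971}} = \sqrt{\frac{28185156}{41971}} = \frac{6 \sqrt{14875499}}{893}$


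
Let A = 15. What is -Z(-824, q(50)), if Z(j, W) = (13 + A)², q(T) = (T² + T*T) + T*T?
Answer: -784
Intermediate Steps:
q(T) = 3*T² (q(T) = (T² + T²) + T² = 2*T² + T² = 3*T²)
Z(j, W) = 784 (Z(j, W) = (13 + 15)² = 28² = 784)
-Z(-824, q(50)) = -1*784 = -784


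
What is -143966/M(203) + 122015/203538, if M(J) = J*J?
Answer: -24274435573/8387597442 ≈ -2.8941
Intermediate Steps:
M(J) = J²
-143966/M(203) + 122015/203538 = -143966/(203²) + 122015/203538 = -143966/41209 + 122015*(1/203538) = -143966*1/41209 + 122015/203538 = -143966/41209 + 122015/203538 = -24274435573/8387597442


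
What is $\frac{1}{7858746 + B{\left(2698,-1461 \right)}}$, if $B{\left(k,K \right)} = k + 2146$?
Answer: $\frac{1}{7863590} \approx 1.2717 \cdot 10^{-7}$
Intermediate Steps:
$B{\left(k,K \right)} = 2146 + k$
$\frac{1}{7858746 + B{\left(2698,-1461 \right)}} = \frac{1}{7858746 + \left(2146 + 2698\right)} = \frac{1}{7858746 + 4844} = \frac{1}{7863590}$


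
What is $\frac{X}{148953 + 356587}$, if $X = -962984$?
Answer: $- \frac{240746}{126385} \approx -1.9049$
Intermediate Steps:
$\frac{X}{148953 + 356587} = - \frac{962984}{148953 + 356587} = - \frac{962984}{505540} = \left(-962984\right) \frac{1}{505540} = - \frac{240746}{126385}$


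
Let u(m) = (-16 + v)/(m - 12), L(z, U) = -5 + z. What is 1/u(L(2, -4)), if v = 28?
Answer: -5/4 ≈ -1.2500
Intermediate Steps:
u(m) = 12/(-12 + m) (u(m) = (-16 + 28)/(m - 12) = 12/(-12 + m))
1/u(L(2, -4)) = 1/(12/(-12 + (-5 + 2))) = 1/(12/(-12 - 3)) = 1/(12/(-15)) = 1/(12*(-1/15)) = 1/(-4/5) = -5/4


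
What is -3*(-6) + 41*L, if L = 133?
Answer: 5471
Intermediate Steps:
-3*(-6) + 41*L = -3*(-6) + 41*133 = 18 + 5453 = 5471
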